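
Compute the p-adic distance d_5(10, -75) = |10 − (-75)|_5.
d_5(10, -75) = 1/5

Step 1 — x − y = 10 − (-75) = 85. Step 2 — v_5(85) = 1 (factor: 85 = (5^1 · 17); the sign does not affect v_p). Step 3 — |x − y|_5 = 5^{-1} = 1/5.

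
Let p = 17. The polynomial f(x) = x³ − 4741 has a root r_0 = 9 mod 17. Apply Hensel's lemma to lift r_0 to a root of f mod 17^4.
r_3 = 24625 (mod 83521)

Hensel: r_{i+1} = r_i − f(r_i)/f′(r_i) mod 17^{i+2}, where f′(x) = 3x². Iterate:
  r_0 = 9 (mod 17)
  r_1 = 60 (mod 289)
  r_2 = 60 (mod 4913)
  r_3 = 24625 (mod 83521)
Final: r = 24625 with f(r) ≡ 0 mod 17^4.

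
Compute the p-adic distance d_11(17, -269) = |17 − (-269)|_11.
d_11(17, -269) = 1/11

Step 1 — x − y = 17 − (-269) = 286. Step 2 — v_11(286) = 1 (factor: 286 = (11^1 · 26); the sign does not affect v_p). Step 3 — |x − y|_11 = 11^{-1} = 1/11.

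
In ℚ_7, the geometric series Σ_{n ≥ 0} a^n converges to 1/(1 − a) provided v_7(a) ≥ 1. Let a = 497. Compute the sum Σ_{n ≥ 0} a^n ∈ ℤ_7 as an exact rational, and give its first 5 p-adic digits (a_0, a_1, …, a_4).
Σ a^n = 1/(1 − a) = -1/496;  first 5 digits = (1, 1, 4, 1, 1)

v_7(a) = 1 ≥ 1, so the series converges in ℤ_7 to 1/(1 − a) = 1/(1 − 497) = -1/496. Expand this rational in ℤ_7: compute digits iteratively via d_i = x_i mod 7, x_{i+1} = (x_i − d_i)/7. The first 5 digits are (1, 1, 4, 1, 1).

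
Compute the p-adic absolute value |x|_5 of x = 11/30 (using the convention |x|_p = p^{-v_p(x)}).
|11/30|_5 = 5

Step 1 — compute v_5(x) by factoring powers of 5 out of the numerator and denominator: v_5(11/30) = -1. Step 2 — apply |x|_p = p^{-v_p(x)} = 5^{1} = 5.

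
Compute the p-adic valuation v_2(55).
v_2(55) = 0

v_2(n) is the largest exponent k such that 2^k divides n. Factor out: 55 = 2^0 · 55. (Sign doesn't affect v_p.) So v_2(55) = 0.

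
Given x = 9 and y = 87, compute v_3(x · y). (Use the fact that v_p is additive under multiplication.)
v_3(783) = 3

v_p(x) = 2 (factor: 9 = 3^2 · 1); v_p(y) = 1 (factor: 87 = 3^1 · 29). Additivity: v_p(xy) = v_p(x) + v_p(y) = 2 + 1 = 3. (Direct check: xy = 783 = 3^3 · (29).)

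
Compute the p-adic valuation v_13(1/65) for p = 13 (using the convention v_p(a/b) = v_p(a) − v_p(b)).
v_13(1/65) = -1

Factor powers of 13 from the numerator and denominator of the reduced fraction: 1 = 13^0 · 1 and 65 = 13^1 · 5. Apply v_p(a/b) = v_p(a) − v_p(b): v_13(1/65) = 0 − 1 = -1.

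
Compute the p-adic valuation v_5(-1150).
v_5(-1150) = 2

v_5(n) is the largest exponent k such that 5^k divides n. Factor out: -1150 = -5^2 · 46. (Sign doesn't affect v_p.) So v_5(-1150) = 2.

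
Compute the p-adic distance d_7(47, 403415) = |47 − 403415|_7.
d_7(47, 403415) = 1/16807

Step 1 — x − y = 47 − 403415 = -403368. Step 2 — v_7(-403368) = 5 (factor: -403368 = −(7^5 · 24); the sign does not affect v_p). Step 3 — |x − y|_7 = 7^{-5} = 1/16807.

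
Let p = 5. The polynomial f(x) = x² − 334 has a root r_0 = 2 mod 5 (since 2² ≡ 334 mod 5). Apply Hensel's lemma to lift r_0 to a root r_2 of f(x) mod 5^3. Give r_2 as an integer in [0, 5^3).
r_2 = 47 (mod 125)

Hensel's recurrence: r_{i+1} = r_i − f(r_i)·(f′(r_i))^{-1} mod 5^{i+2}, with f′(x) = 2x. Iterate:
  r_0 = 2 (mod 5)
  r_1 = 22 (mod 25)
  r_2 = 47 (mod 125)
Final: r_2 = 47, and one checks f(r_2) ≡ 0 mod 5^3.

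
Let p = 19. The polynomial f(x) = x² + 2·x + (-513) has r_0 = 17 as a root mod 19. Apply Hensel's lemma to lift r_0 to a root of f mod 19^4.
r_3 = 122662 (mod 130321)

Hensel: r_{i+1} = r_i − f(r_i)·(f′(r_i))^{-1} mod 19^{i+2}, f′(x) = 2x + 2. Iterate:
  r_0 = 17 (mod 19)
  r_1 = 283 (mod 361)
  r_2 = 6059 (mod 6859)
  r_3 = 122662 (mod 130321)
Final: r = 122662 satisfies f(r) ≡ 0 mod 19^4.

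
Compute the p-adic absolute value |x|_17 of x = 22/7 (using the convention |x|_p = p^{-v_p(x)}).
|22/7|_17 = 1

Step 1 — compute v_17(x) by factoring powers of 17 out of the numerator and denominator: v_17(22/7) = 0. Step 2 — apply |x|_p = p^{-v_p(x)} = 17^{0} = 1.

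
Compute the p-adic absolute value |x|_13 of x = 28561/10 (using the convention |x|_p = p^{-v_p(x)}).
|28561/10|_13 = 1/28561

Step 1 — compute v_13(x) by factoring powers of 13 out of the numerator and denominator: v_13(28561/10) = 4. Step 2 — apply |x|_p = p^{-v_p(x)} = 13^{-4} = 1/28561.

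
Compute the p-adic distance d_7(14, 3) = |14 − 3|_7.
d_7(14, 3) = 1

Step 1 — x − y = 14 − 3 = 11. Step 2 — v_7(11) = 0 (factor: 11 = (7^0 · 11); the sign does not affect v_p). Step 3 — |x − y|_7 = 7^{0} = 1.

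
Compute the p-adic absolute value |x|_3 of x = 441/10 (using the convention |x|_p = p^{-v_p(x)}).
|441/10|_3 = 1/9

Step 1 — compute v_3(x) by factoring powers of 3 out of the numerator and denominator: v_3(441/10) = 2. Step 2 — apply |x|_p = p^{-v_p(x)} = 3^{-2} = 1/9.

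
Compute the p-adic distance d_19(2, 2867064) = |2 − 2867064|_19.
d_19(2, 2867064) = 1/130321

Step 1 — x − y = 2 − 2867064 = -2867062. Step 2 — v_19(-2867062) = 4 (factor: -2867062 = −(19^4 · 22); the sign does not affect v_p). Step 3 — |x − y|_19 = 19^{-4} = 1/130321.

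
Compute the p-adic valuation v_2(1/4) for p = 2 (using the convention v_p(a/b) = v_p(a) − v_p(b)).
v_2(1/4) = -2

Factor powers of 2 from the numerator and denominator of the reduced fraction: 1 = 2^0 · 1 and 4 = 2^2 · 1. Apply v_p(a/b) = v_p(a) − v_p(b): v_2(1/4) = 0 − 2 = -2.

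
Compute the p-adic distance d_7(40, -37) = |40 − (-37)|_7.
d_7(40, -37) = 1/7

Step 1 — x − y = 40 − (-37) = 77. Step 2 — v_7(77) = 1 (factor: 77 = (7^1 · 11); the sign does not affect v_p). Step 3 — |x − y|_7 = 7^{-1} = 1/7.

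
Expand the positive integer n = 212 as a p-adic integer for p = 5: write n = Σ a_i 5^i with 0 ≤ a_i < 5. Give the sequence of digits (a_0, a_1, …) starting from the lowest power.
(a_0, a_1, …) = (2, 2, 3, 1)

Repeated division by 5 gives the digits low-to-high: 212 = 2 + 2·5^1 + 3·5^2 + 1·5^3. Digit sequence: (2, 2, 3, 1).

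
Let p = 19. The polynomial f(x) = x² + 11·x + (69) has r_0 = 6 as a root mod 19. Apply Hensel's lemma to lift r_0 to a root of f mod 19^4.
r_3 = 117920 (mod 130321)

Hensel: r_{i+1} = r_i − f(r_i)·(f′(r_i))^{-1} mod 19^{i+2}, f′(x) = 2x + 11. Iterate:
  r_0 = 6 (mod 19)
  r_1 = 234 (mod 361)
  r_2 = 1317 (mod 6859)
  r_3 = 117920 (mod 130321)
Final: r = 117920 satisfies f(r) ≡ 0 mod 19^4.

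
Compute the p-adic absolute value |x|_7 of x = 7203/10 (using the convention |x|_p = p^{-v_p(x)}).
|7203/10|_7 = 1/2401

Step 1 — compute v_7(x) by factoring powers of 7 out of the numerator and denominator: v_7(7203/10) = 4. Step 2 — apply |x|_p = p^{-v_p(x)} = 7^{-4} = 1/2401.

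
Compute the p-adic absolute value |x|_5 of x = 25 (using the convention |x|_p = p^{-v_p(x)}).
|25|_5 = 1/25

Step 1 — compute v_5(x) by factoring powers of 5 out of the numerator and denominator: v_5(25) = 2. Step 2 — apply |x|_p = p^{-v_p(x)} = 5^{-2} = 1/25.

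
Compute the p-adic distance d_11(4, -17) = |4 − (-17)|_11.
d_11(4, -17) = 1

Step 1 — x − y = 4 − (-17) = 21. Step 2 — v_11(21) = 0 (factor: 21 = (11^0 · 21); the sign does not affect v_p). Step 3 — |x − y|_11 = 11^{0} = 1.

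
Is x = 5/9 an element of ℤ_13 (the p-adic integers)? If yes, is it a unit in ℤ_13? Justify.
x ∈ ℤ_13^× (unit); v_13(x) = 0

ℤ_13 = {x ∈ ℚ_13 : v_13(x) ≥ 0} and ℤ_13^× = {x ∈ ℤ_13 : v_13(x) = 0}. Here v_13(5/9) = v_13(num) − v_13(den) = 0; compare against these criteria.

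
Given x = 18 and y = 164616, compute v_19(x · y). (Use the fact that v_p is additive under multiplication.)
v_19(2963088) = 3

v_p(x) = 0 (factor: 18 = 19^0 · 18); v_p(y) = 3 (factor: 164616 = 19^3 · 24). Additivity: v_p(xy) = v_p(x) + v_p(y) = 0 + 3 = 3. (Direct check: xy = 2963088 = 19^3 · (432).)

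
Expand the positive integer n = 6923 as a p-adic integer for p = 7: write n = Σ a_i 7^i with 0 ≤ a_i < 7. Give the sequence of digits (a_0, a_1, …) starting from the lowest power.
(a_0, a_1, …) = (0, 2, 1, 6, 2)

Repeated division by 7 gives the digits low-to-high: 6923 = 2·7^1 + 1·7^2 + 6·7^3 + 2·7^4. Digit sequence: (0, 2, 1, 6, 2).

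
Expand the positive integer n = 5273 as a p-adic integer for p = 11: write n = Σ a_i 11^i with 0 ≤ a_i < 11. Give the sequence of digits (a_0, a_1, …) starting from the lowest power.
(a_0, a_1, …) = (4, 6, 10, 3)

Repeated division by 11 gives the digits low-to-high: 5273 = 4 + 6·11^1 + 10·11^2 + 3·11^3. Digit sequence: (4, 6, 10, 3).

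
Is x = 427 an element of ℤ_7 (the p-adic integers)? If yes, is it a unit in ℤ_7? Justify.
x ∈ ℤ_7 but not a unit; v_7(x) = 1 > 0

ℤ_7 = {x ∈ ℚ_7 : v_7(x) ≥ 0} and ℤ_7^× = {x ∈ ℤ_7 : v_7(x) = 0}. Here v_7(427) = v_7(num) − v_7(den) = 1; compare against these criteria.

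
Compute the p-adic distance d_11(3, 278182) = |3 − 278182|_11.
d_11(3, 278182) = 1/14641

Step 1 — x − y = 3 − 278182 = -278179. Step 2 — v_11(-278179) = 4 (factor: -278179 = −(11^4 · 19); the sign does not affect v_p). Step 3 — |x − y|_11 = 11^{-4} = 1/14641.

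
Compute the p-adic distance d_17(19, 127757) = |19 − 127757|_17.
d_17(19, 127757) = 1/4913

Step 1 — x − y = 19 − 127757 = -127738. Step 2 — v_17(-127738) = 3 (factor: -127738 = −(17^3 · 26); the sign does not affect v_p). Step 3 — |x − y|_17 = 17^{-3} = 1/4913.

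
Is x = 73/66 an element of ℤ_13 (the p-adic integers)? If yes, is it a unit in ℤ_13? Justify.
x ∈ ℤ_13^× (unit); v_13(x) = 0

ℤ_13 = {x ∈ ℚ_13 : v_13(x) ≥ 0} and ℤ_13^× = {x ∈ ℤ_13 : v_13(x) = 0}. Here v_13(73/66) = v_13(num) − v_13(den) = 0; compare against these criteria.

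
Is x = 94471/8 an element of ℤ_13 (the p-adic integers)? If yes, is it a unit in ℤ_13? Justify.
x ∈ ℤ_13 but not a unit; v_13(x) = 3 > 0

ℤ_13 = {x ∈ ℚ_13 : v_13(x) ≥ 0} and ℤ_13^× = {x ∈ ℤ_13 : v_13(x) = 0}. Here v_13(94471/8) = v_13(num) − v_13(den) = 3; compare against these criteria.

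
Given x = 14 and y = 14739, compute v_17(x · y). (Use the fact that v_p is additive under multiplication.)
v_17(206346) = 3

v_p(x) = 0 (factor: 14 = 17^0 · 14); v_p(y) = 3 (factor: 14739 = 17^3 · 3). Additivity: v_p(xy) = v_p(x) + v_p(y) = 0 + 3 = 3. (Direct check: xy = 206346 = 17^3 · (42).)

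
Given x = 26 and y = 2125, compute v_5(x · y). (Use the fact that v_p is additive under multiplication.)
v_5(55250) = 3

v_p(x) = 0 (factor: 26 = 5^0 · 26); v_p(y) = 3 (factor: 2125 = 5^3 · 17). Additivity: v_p(xy) = v_p(x) + v_p(y) = 0 + 3 = 3. (Direct check: xy = 55250 = 5^3 · (442).)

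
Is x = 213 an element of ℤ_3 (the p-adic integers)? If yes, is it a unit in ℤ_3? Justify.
x ∈ ℤ_3 but not a unit; v_3(x) = 1 > 0

ℤ_3 = {x ∈ ℚ_3 : v_3(x) ≥ 0} and ℤ_3^× = {x ∈ ℤ_3 : v_3(x) = 0}. Here v_3(213) = v_3(num) − v_3(den) = 1; compare against these criteria.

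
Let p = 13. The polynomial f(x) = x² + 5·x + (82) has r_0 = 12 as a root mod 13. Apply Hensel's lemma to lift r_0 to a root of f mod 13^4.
r_3 = 18056 (mod 28561)

Hensel: r_{i+1} = r_i − f(r_i)·(f′(r_i))^{-1} mod 13^{i+2}, f′(x) = 2x + 5. Iterate:
  r_0 = 12 (mod 13)
  r_1 = 142 (mod 169)
  r_2 = 480 (mod 2197)
  r_3 = 18056 (mod 28561)
Final: r = 18056 satisfies f(r) ≡ 0 mod 13^4.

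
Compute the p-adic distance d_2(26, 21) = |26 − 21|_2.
d_2(26, 21) = 1

Step 1 — x − y = 26 − 21 = 5. Step 2 — v_2(5) = 0 (factor: 5 = (2^0 · 5); the sign does not affect v_p). Step 3 — |x − y|_2 = 2^{0} = 1.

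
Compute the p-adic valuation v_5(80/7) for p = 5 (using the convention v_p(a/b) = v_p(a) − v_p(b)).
v_5(80/7) = 1

Factor powers of 5 from the numerator and denominator of the reduced fraction: 80 = 5^1 · 16 and 7 = 5^0 · 7. Apply v_p(a/b) = v_p(a) − v_p(b): v_5(80/7) = 1 − 0 = 1.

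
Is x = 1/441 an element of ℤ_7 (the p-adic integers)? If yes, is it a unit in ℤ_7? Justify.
x ∉ ℤ_7 (v_7(x) = -2 < 0)

ℤ_7 = {x ∈ ℚ_7 : v_7(x) ≥ 0} and ℤ_7^× = {x ∈ ℤ_7 : v_7(x) = 0}. Here v_7(1/441) = v_7(num) − v_7(den) = -2; compare against these criteria.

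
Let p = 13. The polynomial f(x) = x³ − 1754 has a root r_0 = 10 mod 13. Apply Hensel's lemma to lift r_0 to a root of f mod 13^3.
r_2 = 1440 (mod 2197)

Hensel: r_{i+1} = r_i − f(r_i)/f′(r_i) mod 13^{i+2}, where f′(x) = 3x². Iterate:
  r_0 = 10 (mod 13)
  r_1 = 88 (mod 169)
  r_2 = 1440 (mod 2197)
Final: r = 1440 with f(r) ≡ 0 mod 13^3.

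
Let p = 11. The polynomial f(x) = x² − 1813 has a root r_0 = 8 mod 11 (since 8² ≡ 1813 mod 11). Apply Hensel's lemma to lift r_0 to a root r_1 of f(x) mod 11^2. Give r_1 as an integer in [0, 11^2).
r_1 = 19 (mod 121)

Hensel's recurrence: r_{i+1} = r_i − f(r_i)·(f′(r_i))^{-1} mod 11^{i+2}, with f′(x) = 2x. Iterate:
  r_0 = 8 (mod 11)
  r_1 = 19 (mod 121)
Final: r_1 = 19, and one checks f(r_1) ≡ 0 mod 11^2.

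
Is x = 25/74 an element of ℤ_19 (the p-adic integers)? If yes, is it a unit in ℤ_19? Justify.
x ∈ ℤ_19^× (unit); v_19(x) = 0

ℤ_19 = {x ∈ ℚ_19 : v_19(x) ≥ 0} and ℤ_19^× = {x ∈ ℤ_19 : v_19(x) = 0}. Here v_19(25/74) = v_19(num) − v_19(den) = 0; compare against these criteria.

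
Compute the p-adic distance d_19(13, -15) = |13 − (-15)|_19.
d_19(13, -15) = 1

Step 1 — x − y = 13 − (-15) = 28. Step 2 — v_19(28) = 0 (factor: 28 = (19^0 · 28); the sign does not affect v_p). Step 3 — |x − y|_19 = 19^{0} = 1.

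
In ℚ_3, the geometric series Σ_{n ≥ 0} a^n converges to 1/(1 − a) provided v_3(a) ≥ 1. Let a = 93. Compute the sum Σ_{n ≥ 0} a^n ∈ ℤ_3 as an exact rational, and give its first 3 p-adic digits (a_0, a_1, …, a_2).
Σ a^n = 1/(1 − a) = -1/92;  first 3 digits = (1, 1, 2)

v_3(a) = 1 ≥ 1, so the series converges in ℤ_3 to 1/(1 − a) = 1/(1 − 93) = -1/92. Expand this rational in ℤ_3: compute digits iteratively via d_i = x_i mod 3, x_{i+1} = (x_i − d_i)/3. The first 3 digits are (1, 1, 2).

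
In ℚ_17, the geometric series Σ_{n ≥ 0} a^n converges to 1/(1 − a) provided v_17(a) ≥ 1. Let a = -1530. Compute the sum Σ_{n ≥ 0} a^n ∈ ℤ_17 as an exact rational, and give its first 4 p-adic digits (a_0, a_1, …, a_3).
Σ a^n = 1/(1 − a) = 1/1531;  first 4 digits = (1, 12, 2, 11)

v_17(a) = 1 ≥ 1, so the series converges in ℤ_17 to 1/(1 − a) = 1/(1 − (-1530)) = 1/1531. Expand this rational in ℤ_17: compute digits iteratively via d_i = x_i mod 17, x_{i+1} = (x_i − d_i)/17. The first 4 digits are (1, 12, 2, 11).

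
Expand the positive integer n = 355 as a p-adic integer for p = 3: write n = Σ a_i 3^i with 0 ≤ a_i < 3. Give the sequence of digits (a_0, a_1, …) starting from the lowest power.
(a_0, a_1, …) = (1, 1, 0, 1, 1, 1)

Repeated division by 3 gives the digits low-to-high: 355 = 1 + 1·3^1 + 1·3^3 + 1·3^4 + 1·3^5. Digit sequence: (1, 1, 0, 1, 1, 1).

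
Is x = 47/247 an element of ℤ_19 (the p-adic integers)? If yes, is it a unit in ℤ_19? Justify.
x ∉ ℤ_19 (v_19(x) = -1 < 0)

ℤ_19 = {x ∈ ℚ_19 : v_19(x) ≥ 0} and ℤ_19^× = {x ∈ ℤ_19 : v_19(x) = 0}. Here v_19(47/247) = v_19(num) − v_19(den) = -1; compare against these criteria.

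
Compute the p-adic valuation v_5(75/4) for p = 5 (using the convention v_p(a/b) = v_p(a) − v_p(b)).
v_5(75/4) = 2

Factor powers of 5 from the numerator and denominator of the reduced fraction: 75 = 5^2 · 3 and 4 = 5^0 · 4. Apply v_p(a/b) = v_p(a) − v_p(b): v_5(75/4) = 2 − 0 = 2.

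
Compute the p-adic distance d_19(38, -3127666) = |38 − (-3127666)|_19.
d_19(38, -3127666) = 1/130321

Step 1 — x − y = 38 − (-3127666) = 3127704. Step 2 — v_19(3127704) = 4 (factor: 3127704 = (19^4 · 24); the sign does not affect v_p). Step 3 — |x − y|_19 = 19^{-4} = 1/130321.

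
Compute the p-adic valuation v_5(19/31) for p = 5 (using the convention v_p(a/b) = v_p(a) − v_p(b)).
v_5(19/31) = 0

Factor powers of 5 from the numerator and denominator of the reduced fraction: 19 = 5^0 · 19 and 31 = 5^0 · 31. Apply v_p(a/b) = v_p(a) − v_p(b): v_5(19/31) = 0 − 0 = 0.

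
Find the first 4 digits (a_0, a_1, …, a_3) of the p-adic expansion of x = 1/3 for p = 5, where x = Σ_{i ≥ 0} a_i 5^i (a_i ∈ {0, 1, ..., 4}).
(a_0, …, a_3) = (2, 3, 1, 3)

v_5(1/3) = 0 (numerator and denominator both coprime to 5), so x ∈ ℤ_5^×. Compute digits iteratively via a_i = x_i mod 5, x_{i+1} = (x_i − a_i)/5, with x_0 = x:
  x_0 = 1/3;  a_0 = 2;  x_1 = (x_0 − 2)/5 = -1/3
  x_1 = -1/3;  a_1 = 3;  x_2 = (x_1 − 3)/5 = -2/3
  x_2 = -2/3;  a_2 = 1;  x_3 = (x_2 − 1)/5 = -1/3
  x_3 = -1/3;  a_3 = 3;  x_4 = (x_3 − 3)/5 = -2/3
Digits: (2, 3, 1, 3).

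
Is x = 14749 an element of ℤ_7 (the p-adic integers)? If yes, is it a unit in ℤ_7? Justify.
x ∈ ℤ_7 but not a unit; v_7(x) = 3 > 0

ℤ_7 = {x ∈ ℚ_7 : v_7(x) ≥ 0} and ℤ_7^× = {x ∈ ℤ_7 : v_7(x) = 0}. Here v_7(14749) = v_7(num) − v_7(den) = 3; compare against these criteria.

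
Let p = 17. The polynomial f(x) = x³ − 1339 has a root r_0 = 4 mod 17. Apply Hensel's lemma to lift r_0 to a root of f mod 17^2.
r_1 = 157 (mod 289)

Hensel: r_{i+1} = r_i − f(r_i)/f′(r_i) mod 17^{i+2}, where f′(x) = 3x². Iterate:
  r_0 = 4 (mod 17)
  r_1 = 157 (mod 289)
Final: r = 157 with f(r) ≡ 0 mod 17^2.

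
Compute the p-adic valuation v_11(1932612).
v_11(1932612) = 5

v_11(n) is the largest exponent k such that 11^k divides n. Factor out: 1932612 = 11^5 · 12. (Sign doesn't affect v_p.) So v_11(1932612) = 5.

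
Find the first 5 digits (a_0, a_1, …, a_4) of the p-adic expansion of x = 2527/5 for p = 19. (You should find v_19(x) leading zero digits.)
(a_0, …, a_4) = (0, 0, 9, 11, 7)

v_19(2527/5) = 2, so a_0 = ... = a_1 = 0. Factor out: x = 19^2 · u with u = 7/5 a unit in ℤ_19. Expand u iteratively via a_{v+i} = u_i mod 19, u_{i+1} = (u_i − a_{v+i})/19:
  u_0 = 7/5;  a_2 = 9;  u_1 = (u_0 − 9)/19 = -2/5
  u_1 = -2/5;  a_3 = 11;  u_2 = (u_1 − 11)/19 = -3/5
  u_2 = -3/5;  a_4 = 7;  u_3 = (u_2 − 7)/19 = -2/5
Digits: (0, 0, 9, 11, 7).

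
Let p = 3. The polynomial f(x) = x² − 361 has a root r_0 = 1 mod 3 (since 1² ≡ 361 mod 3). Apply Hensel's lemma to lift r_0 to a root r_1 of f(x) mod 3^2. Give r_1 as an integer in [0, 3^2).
r_1 = 1 (mod 9)

Hensel's recurrence: r_{i+1} = r_i − f(r_i)·(f′(r_i))^{-1} mod 3^{i+2}, with f′(x) = 2x. Iterate:
  r_0 = 1 (mod 3)
  r_1 = 1 (mod 9)
Final: r_1 = 1, and one checks f(r_1) ≡ 0 mod 3^2.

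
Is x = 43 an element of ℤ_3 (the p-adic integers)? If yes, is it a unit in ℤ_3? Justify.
x ∈ ℤ_3^× (unit); v_3(x) = 0

ℤ_3 = {x ∈ ℚ_3 : v_3(x) ≥ 0} and ℤ_3^× = {x ∈ ℤ_3 : v_3(x) = 0}. Here v_3(43) = v_3(num) − v_3(den) = 0; compare against these criteria.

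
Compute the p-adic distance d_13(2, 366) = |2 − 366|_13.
d_13(2, 366) = 1/13

Step 1 — x − y = 2 − 366 = -364. Step 2 — v_13(-364) = 1 (factor: -364 = −(13^1 · 28); the sign does not affect v_p). Step 3 — |x − y|_13 = 13^{-1} = 1/13.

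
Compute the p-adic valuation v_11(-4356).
v_11(-4356) = 2

v_11(n) is the largest exponent k such that 11^k divides n. Factor out: -4356 = -11^2 · 36. (Sign doesn't affect v_p.) So v_11(-4356) = 2.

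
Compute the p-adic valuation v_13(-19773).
v_13(-19773) = 3

v_13(n) is the largest exponent k such that 13^k divides n. Factor out: -19773 = -13^3 · 9. (Sign doesn't affect v_p.) So v_13(-19773) = 3.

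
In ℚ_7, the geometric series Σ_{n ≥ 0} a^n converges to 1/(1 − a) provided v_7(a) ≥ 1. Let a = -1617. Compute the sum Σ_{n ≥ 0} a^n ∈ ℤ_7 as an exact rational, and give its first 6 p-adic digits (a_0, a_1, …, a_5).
Σ a^n = 1/(1 − a) = 1/1618;  first 6 digits = (1, 0, 2, 2, 3, 1)

v_7(a) = 2 ≥ 1, so the series converges in ℤ_7 to 1/(1 − a) = 1/(1 − (-1617)) = 1/1618. Expand this rational in ℤ_7: compute digits iteratively via d_i = x_i mod 7, x_{i+1} = (x_i − d_i)/7. The first 6 digits are (1, 0, 2, 2, 3, 1).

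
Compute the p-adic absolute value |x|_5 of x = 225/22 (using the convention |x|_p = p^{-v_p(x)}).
|225/22|_5 = 1/25

Step 1 — compute v_5(x) by factoring powers of 5 out of the numerator and denominator: v_5(225/22) = 2. Step 2 — apply |x|_p = p^{-v_p(x)} = 5^{-2} = 1/25.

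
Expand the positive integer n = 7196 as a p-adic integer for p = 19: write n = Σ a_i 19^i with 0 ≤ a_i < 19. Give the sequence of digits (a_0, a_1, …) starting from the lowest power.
(a_0, a_1, …) = (14, 17, 0, 1)

Repeated division by 19 gives the digits low-to-high: 7196 = 14 + 17·19^1 + 1·19^3. Digit sequence: (14, 17, 0, 1).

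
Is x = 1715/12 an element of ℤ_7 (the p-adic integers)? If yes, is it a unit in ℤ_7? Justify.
x ∈ ℤ_7 but not a unit; v_7(x) = 3 > 0

ℤ_7 = {x ∈ ℚ_7 : v_7(x) ≥ 0} and ℤ_7^× = {x ∈ ℤ_7 : v_7(x) = 0}. Here v_7(1715/12) = v_7(num) − v_7(den) = 3; compare against these criteria.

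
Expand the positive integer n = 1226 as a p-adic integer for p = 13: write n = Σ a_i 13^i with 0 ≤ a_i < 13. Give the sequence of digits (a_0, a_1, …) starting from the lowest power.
(a_0, a_1, …) = (4, 3, 7)

Repeated division by 13 gives the digits low-to-high: 1226 = 4 + 3·13^1 + 7·13^2. Digit sequence: (4, 3, 7).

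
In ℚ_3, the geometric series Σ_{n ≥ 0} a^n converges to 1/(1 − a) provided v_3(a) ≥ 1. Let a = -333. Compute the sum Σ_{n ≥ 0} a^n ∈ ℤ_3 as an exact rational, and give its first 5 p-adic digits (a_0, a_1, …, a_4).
Σ a^n = 1/(1 − a) = 1/334;  first 5 digits = (1, 0, 2, 2, 2)

v_3(a) = 2 ≥ 1, so the series converges in ℤ_3 to 1/(1 − a) = 1/(1 − (-333)) = 1/334. Expand this rational in ℤ_3: compute digits iteratively via d_i = x_i mod 3, x_{i+1} = (x_i − d_i)/3. The first 5 digits are (1, 0, 2, 2, 2).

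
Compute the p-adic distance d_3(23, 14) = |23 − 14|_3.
d_3(23, 14) = 1/9

Step 1 — x − y = 23 − 14 = 9. Step 2 — v_3(9) = 2 (factor: 9 = (3^2 · 1); the sign does not affect v_p). Step 3 — |x − y|_3 = 3^{-2} = 1/9.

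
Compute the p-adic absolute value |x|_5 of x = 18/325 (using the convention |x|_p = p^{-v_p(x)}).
|18/325|_5 = 25

Step 1 — compute v_5(x) by factoring powers of 5 out of the numerator and denominator: v_5(18/325) = -2. Step 2 — apply |x|_p = p^{-v_p(x)} = 5^{2} = 25.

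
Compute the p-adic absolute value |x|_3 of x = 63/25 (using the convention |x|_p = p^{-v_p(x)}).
|63/25|_3 = 1/9

Step 1 — compute v_3(x) by factoring powers of 3 out of the numerator and denominator: v_3(63/25) = 2. Step 2 — apply |x|_p = p^{-v_p(x)} = 3^{-2} = 1/9.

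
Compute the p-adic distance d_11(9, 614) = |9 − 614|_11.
d_11(9, 614) = 1/121

Step 1 — x − y = 9 − 614 = -605. Step 2 — v_11(-605) = 2 (factor: -605 = −(11^2 · 5); the sign does not affect v_p). Step 3 — |x − y|_11 = 11^{-2} = 1/121.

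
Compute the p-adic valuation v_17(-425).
v_17(-425) = 1

v_17(n) is the largest exponent k such that 17^k divides n. Factor out: -425 = -17^1 · 25. (Sign doesn't affect v_p.) So v_17(-425) = 1.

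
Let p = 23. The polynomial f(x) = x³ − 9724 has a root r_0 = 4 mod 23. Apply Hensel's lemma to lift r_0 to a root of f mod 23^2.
r_1 = 73 (mod 529)

Hensel: r_{i+1} = r_i − f(r_i)/f′(r_i) mod 23^{i+2}, where f′(x) = 3x². Iterate:
  r_0 = 4 (mod 23)
  r_1 = 73 (mod 529)
Final: r = 73 with f(r) ≡ 0 mod 23^2.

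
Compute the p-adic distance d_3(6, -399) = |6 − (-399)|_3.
d_3(6, -399) = 1/81

Step 1 — x − y = 6 − (-399) = 405. Step 2 — v_3(405) = 4 (factor: 405 = (3^4 · 5); the sign does not affect v_p). Step 3 — |x − y|_3 = 3^{-4} = 1/81.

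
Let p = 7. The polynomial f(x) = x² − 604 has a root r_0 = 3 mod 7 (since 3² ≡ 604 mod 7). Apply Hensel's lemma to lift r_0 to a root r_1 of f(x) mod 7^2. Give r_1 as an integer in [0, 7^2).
r_1 = 45 (mod 49)

Hensel's recurrence: r_{i+1} = r_i − f(r_i)·(f′(r_i))^{-1} mod 7^{i+2}, with f′(x) = 2x. Iterate:
  r_0 = 3 (mod 7)
  r_1 = 45 (mod 49)
Final: r_1 = 45, and one checks f(r_1) ≡ 0 mod 7^2.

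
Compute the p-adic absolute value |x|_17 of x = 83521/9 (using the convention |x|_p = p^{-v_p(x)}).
|83521/9|_17 = 1/83521

Step 1 — compute v_17(x) by factoring powers of 17 out of the numerator and denominator: v_17(83521/9) = 4. Step 2 — apply |x|_p = p^{-v_p(x)} = 17^{-4} = 1/83521.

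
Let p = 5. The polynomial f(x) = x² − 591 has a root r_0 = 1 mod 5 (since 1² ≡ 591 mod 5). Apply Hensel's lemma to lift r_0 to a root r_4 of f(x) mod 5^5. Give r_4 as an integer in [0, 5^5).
r_4 = 2346 (mod 3125)

Hensel's recurrence: r_{i+1} = r_i − f(r_i)·(f′(r_i))^{-1} mod 5^{i+2}, with f′(x) = 2x. Iterate:
  r_0 = 1 (mod 5)
  r_1 = 21 (mod 25)
  r_2 = 96 (mod 125)
  r_3 = 471 (mod 625)
  r_4 = 2346 (mod 3125)
Final: r_4 = 2346, and one checks f(r_4) ≡ 0 mod 5^5.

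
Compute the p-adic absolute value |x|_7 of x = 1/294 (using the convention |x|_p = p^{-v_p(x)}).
|1/294|_7 = 49

Step 1 — compute v_7(x) by factoring powers of 7 out of the numerator and denominator: v_7(1/294) = -2. Step 2 — apply |x|_p = p^{-v_p(x)} = 7^{2} = 49.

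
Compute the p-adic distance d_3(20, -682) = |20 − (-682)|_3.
d_3(20, -682) = 1/27

Step 1 — x − y = 20 − (-682) = 702. Step 2 — v_3(702) = 3 (factor: 702 = (3^3 · 26); the sign does not affect v_p). Step 3 — |x − y|_3 = 3^{-3} = 1/27.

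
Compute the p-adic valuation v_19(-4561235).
v_19(-4561235) = 4

v_19(n) is the largest exponent k such that 19^k divides n. Factor out: -4561235 = -19^4 · 35. (Sign doesn't affect v_p.) So v_19(-4561235) = 4.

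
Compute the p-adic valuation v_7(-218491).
v_7(-218491) = 5

v_7(n) is the largest exponent k such that 7^k divides n. Factor out: -218491 = -7^5 · 13. (Sign doesn't affect v_p.) So v_7(-218491) = 5.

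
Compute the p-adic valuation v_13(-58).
v_13(-58) = 0

v_13(n) is the largest exponent k such that 13^k divides n. Factor out: -58 = -13^0 · 58. (Sign doesn't affect v_p.) So v_13(-58) = 0.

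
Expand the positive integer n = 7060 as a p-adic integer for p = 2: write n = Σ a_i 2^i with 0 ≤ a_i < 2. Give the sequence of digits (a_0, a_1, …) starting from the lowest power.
(a_0, a_1, …) = (0, 0, 1, 0, 1, 0, 0, 1, 1, 1, 0, 1, 1)

Repeated division by 2 gives the digits low-to-high: 7060 = 1·2^2 + 1·2^4 + 1·2^7 + 1·2^8 + 1·2^9 + 1·2^11 + 1·2^12. Digit sequence: (0, 0, 1, 0, 1, 0, 0, 1, 1, 1, 0, 1, 1).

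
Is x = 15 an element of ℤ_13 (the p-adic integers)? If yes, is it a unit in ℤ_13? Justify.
x ∈ ℤ_13^× (unit); v_13(x) = 0

ℤ_13 = {x ∈ ℚ_13 : v_13(x) ≥ 0} and ℤ_13^× = {x ∈ ℤ_13 : v_13(x) = 0}. Here v_13(15) = v_13(num) − v_13(den) = 0; compare against these criteria.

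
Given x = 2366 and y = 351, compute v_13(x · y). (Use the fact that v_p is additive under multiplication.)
v_13(830466) = 3

v_p(x) = 2 (factor: 2366 = 13^2 · 14); v_p(y) = 1 (factor: 351 = 13^1 · 27). Additivity: v_p(xy) = v_p(x) + v_p(y) = 2 + 1 = 3. (Direct check: xy = 830466 = 13^3 · (378).)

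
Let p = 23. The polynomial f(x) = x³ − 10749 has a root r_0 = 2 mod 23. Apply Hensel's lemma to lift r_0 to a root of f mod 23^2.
r_1 = 324 (mod 529)

Hensel: r_{i+1} = r_i − f(r_i)/f′(r_i) mod 23^{i+2}, where f′(x) = 3x². Iterate:
  r_0 = 2 (mod 23)
  r_1 = 324 (mod 529)
Final: r = 324 with f(r) ≡ 0 mod 23^2.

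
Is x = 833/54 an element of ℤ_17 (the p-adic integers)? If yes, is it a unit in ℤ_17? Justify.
x ∈ ℤ_17 but not a unit; v_17(x) = 1 > 0

ℤ_17 = {x ∈ ℚ_17 : v_17(x) ≥ 0} and ℤ_17^× = {x ∈ ℤ_17 : v_17(x) = 0}. Here v_17(833/54) = v_17(num) − v_17(den) = 1; compare against these criteria.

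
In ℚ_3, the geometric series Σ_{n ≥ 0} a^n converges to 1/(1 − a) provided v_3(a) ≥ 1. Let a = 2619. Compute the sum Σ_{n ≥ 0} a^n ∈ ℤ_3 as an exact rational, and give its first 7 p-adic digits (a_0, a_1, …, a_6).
Σ a^n = 1/(1 − a) = -1/2618;  first 7 digits = (1, 0, 0, 1, 2, 1, 1)

v_3(a) = 3 ≥ 1, so the series converges in ℤ_3 to 1/(1 − a) = 1/(1 − 2619) = -1/2618. Expand this rational in ℤ_3: compute digits iteratively via d_i = x_i mod 3, x_{i+1} = (x_i − d_i)/3. The first 7 digits are (1, 0, 0, 1, 2, 1, 1).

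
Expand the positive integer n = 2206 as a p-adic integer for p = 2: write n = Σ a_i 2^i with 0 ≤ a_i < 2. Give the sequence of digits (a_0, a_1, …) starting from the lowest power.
(a_0, a_1, …) = (0, 1, 1, 1, 1, 0, 0, 1, 0, 0, 0, 1)

Repeated division by 2 gives the digits low-to-high: 2206 = 1·2^1 + 1·2^2 + 1·2^3 + 1·2^4 + 1·2^7 + 1·2^11. Digit sequence: (0, 1, 1, 1, 1, 0, 0, 1, 0, 0, 0, 1).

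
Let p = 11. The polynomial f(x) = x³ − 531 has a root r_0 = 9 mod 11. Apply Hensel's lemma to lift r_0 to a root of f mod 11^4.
r_3 = 779 (mod 14641)

Hensel: r_{i+1} = r_i − f(r_i)/f′(r_i) mod 11^{i+2}, where f′(x) = 3x². Iterate:
  r_0 = 9 (mod 11)
  r_1 = 53 (mod 121)
  r_2 = 779 (mod 1331)
  r_3 = 779 (mod 14641)
Final: r = 779 with f(r) ≡ 0 mod 11^4.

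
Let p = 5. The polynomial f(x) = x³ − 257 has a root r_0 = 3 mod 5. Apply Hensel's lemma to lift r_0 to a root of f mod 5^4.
r_3 = 418 (mod 625)

Hensel: r_{i+1} = r_i − f(r_i)/f′(r_i) mod 5^{i+2}, where f′(x) = 3x². Iterate:
  r_0 = 3 (mod 5)
  r_1 = 18 (mod 25)
  r_2 = 43 (mod 125)
  r_3 = 418 (mod 625)
Final: r = 418 with f(r) ≡ 0 mod 5^4.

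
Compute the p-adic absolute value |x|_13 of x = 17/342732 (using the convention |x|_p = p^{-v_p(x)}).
|17/342732|_13 = 28561

Step 1 — compute v_13(x) by factoring powers of 13 out of the numerator and denominator: v_13(17/342732) = -4. Step 2 — apply |x|_p = p^{-v_p(x)} = 13^{4} = 28561.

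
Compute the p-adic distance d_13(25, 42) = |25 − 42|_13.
d_13(25, 42) = 1

Step 1 — x − y = 25 − 42 = -17. Step 2 — v_13(-17) = 0 (factor: -17 = −(13^0 · 17); the sign does not affect v_p). Step 3 — |x − y|_13 = 13^{0} = 1.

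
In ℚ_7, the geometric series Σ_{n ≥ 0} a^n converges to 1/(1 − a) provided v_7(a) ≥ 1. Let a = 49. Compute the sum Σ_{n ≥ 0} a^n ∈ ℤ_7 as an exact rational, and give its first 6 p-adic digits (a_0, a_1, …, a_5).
Σ a^n = 1/(1 − a) = -1/48;  first 6 digits = (1, 0, 1, 0, 1, 0)

v_7(a) = 2 ≥ 1, so the series converges in ℤ_7 to 1/(1 − a) = 1/(1 − 49) = -1/48. Expand this rational in ℤ_7: compute digits iteratively via d_i = x_i mod 7, x_{i+1} = (x_i − d_i)/7. The first 6 digits are (1, 0, 1, 0, 1, 0).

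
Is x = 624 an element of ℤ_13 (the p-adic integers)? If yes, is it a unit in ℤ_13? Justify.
x ∈ ℤ_13 but not a unit; v_13(x) = 1 > 0

ℤ_13 = {x ∈ ℚ_13 : v_13(x) ≥ 0} and ℤ_13^× = {x ∈ ℤ_13 : v_13(x) = 0}. Here v_13(624) = v_13(num) − v_13(den) = 1; compare against these criteria.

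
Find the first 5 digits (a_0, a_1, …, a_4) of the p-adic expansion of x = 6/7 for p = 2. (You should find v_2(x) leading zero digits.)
(a_0, …, a_4) = (0, 1, 0, 1, 0)

v_2(6/7) = 1, so a_0 = ... = a_0 = 0. Factor out: x = 2^1 · u with u = 3/7 a unit in ℤ_2. Expand u iteratively via a_{v+i} = u_i mod 2, u_{i+1} = (u_i − a_{v+i})/2:
  u_0 = 3/7;  a_1 = 1;  u_1 = (u_0 − 1)/2 = -2/7
  u_1 = -2/7;  a_2 = 0;  u_2 = (u_1 − 0)/2 = -1/7
  u_2 = -1/7;  a_3 = 1;  u_3 = (u_2 − 1)/2 = -4/7
  u_3 = -4/7;  a_4 = 0;  u_4 = (u_3 − 0)/2 = -2/7
Digits: (0, 1, 0, 1, 0).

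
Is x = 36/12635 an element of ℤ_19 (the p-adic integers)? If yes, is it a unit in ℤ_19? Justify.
x ∉ ℤ_19 (v_19(x) = -2 < 0)

ℤ_19 = {x ∈ ℚ_19 : v_19(x) ≥ 0} and ℤ_19^× = {x ∈ ℤ_19 : v_19(x) = 0}. Here v_19(36/12635) = v_19(num) − v_19(den) = -2; compare against these criteria.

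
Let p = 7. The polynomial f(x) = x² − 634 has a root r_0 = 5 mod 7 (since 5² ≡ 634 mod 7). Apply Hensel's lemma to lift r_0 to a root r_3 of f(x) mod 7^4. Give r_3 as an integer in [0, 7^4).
r_3 = 1433 (mod 2401)

Hensel's recurrence: r_{i+1} = r_i − f(r_i)·(f′(r_i))^{-1} mod 7^{i+2}, with f′(x) = 2x. Iterate:
  r_0 = 5 (mod 7)
  r_1 = 12 (mod 49)
  r_2 = 61 (mod 343)
  r_3 = 1433 (mod 2401)
Final: r_3 = 1433, and one checks f(r_3) ≡ 0 mod 7^4.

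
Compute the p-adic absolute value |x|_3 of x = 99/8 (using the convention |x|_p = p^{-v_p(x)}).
|99/8|_3 = 1/9

Step 1 — compute v_3(x) by factoring powers of 3 out of the numerator and denominator: v_3(99/8) = 2. Step 2 — apply |x|_p = p^{-v_p(x)} = 3^{-2} = 1/9.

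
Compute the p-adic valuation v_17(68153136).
v_17(68153136) = 5

v_17(n) is the largest exponent k such that 17^k divides n. Factor out: 68153136 = 17^5 · 48. (Sign doesn't affect v_p.) So v_17(68153136) = 5.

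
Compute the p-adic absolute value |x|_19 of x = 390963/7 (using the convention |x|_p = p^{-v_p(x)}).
|390963/7|_19 = 1/130321

Step 1 — compute v_19(x) by factoring powers of 19 out of the numerator and denominator: v_19(390963/7) = 4. Step 2 — apply |x|_p = p^{-v_p(x)} = 19^{-4} = 1/130321.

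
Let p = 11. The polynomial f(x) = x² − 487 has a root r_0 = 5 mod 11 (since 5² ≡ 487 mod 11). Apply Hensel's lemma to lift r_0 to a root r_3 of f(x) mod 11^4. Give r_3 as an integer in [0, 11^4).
r_3 = 13579 (mod 14641)

Hensel's recurrence: r_{i+1} = r_i − f(r_i)·(f′(r_i))^{-1} mod 11^{i+2}, with f′(x) = 2x. Iterate:
  r_0 = 5 (mod 11)
  r_1 = 27 (mod 121)
  r_2 = 269 (mod 1331)
  r_3 = 13579 (mod 14641)
Final: r_3 = 13579, and one checks f(r_3) ≡ 0 mod 11^4.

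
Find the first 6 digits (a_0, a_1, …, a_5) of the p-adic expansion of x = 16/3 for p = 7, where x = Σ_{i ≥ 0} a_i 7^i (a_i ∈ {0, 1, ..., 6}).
(a_0, …, a_5) = (3, 5, 4, 4, 4, 4)

v_7(16/3) = 0 (numerator and denominator both coprime to 7), so x ∈ ℤ_7^×. Compute digits iteratively via a_i = x_i mod 7, x_{i+1} = (x_i − a_i)/7, with x_0 = x:
  x_0 = 16/3;  a_0 = 3;  x_1 = (x_0 − 3)/7 = 1/3
  x_1 = 1/3;  a_1 = 5;  x_2 = (x_1 − 5)/7 = -2/3
  x_2 = -2/3;  a_2 = 4;  x_3 = (x_2 − 4)/7 = -2/3
  x_3 = -2/3;  a_3 = 4;  x_4 = (x_3 − 4)/7 = -2/3
  x_4 = -2/3;  a_4 = 4;  x_5 = (x_4 − 4)/7 = -2/3
  x_5 = -2/3;  a_5 = 4;  x_6 = (x_5 − 4)/7 = -2/3
Digits: (3, 5, 4, 4, 4, 4).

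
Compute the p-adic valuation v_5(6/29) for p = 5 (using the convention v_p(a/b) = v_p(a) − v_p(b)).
v_5(6/29) = 0

Factor powers of 5 from the numerator and denominator of the reduced fraction: 6 = 5^0 · 6 and 29 = 5^0 · 29. Apply v_p(a/b) = v_p(a) − v_p(b): v_5(6/29) = 0 − 0 = 0.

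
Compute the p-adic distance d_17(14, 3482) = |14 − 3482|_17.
d_17(14, 3482) = 1/289

Step 1 — x − y = 14 − 3482 = -3468. Step 2 — v_17(-3468) = 2 (factor: -3468 = −(17^2 · 12); the sign does not affect v_p). Step 3 — |x − y|_17 = 17^{-2} = 1/289.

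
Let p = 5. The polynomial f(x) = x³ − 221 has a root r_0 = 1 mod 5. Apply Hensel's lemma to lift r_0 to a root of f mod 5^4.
r_3 = 391 (mod 625)

Hensel: r_{i+1} = r_i − f(r_i)/f′(r_i) mod 5^{i+2}, where f′(x) = 3x². Iterate:
  r_0 = 1 (mod 5)
  r_1 = 16 (mod 25)
  r_2 = 16 (mod 125)
  r_3 = 391 (mod 625)
Final: r = 391 with f(r) ≡ 0 mod 5^4.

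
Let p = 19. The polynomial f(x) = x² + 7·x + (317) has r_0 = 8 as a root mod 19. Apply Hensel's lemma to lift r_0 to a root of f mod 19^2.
r_1 = 350 (mod 361)

Hensel: r_{i+1} = r_i − f(r_i)·(f′(r_i))^{-1} mod 19^{i+2}, f′(x) = 2x + 7. Iterate:
  r_0 = 8 (mod 19)
  r_1 = 350 (mod 361)
Final: r = 350 satisfies f(r) ≡ 0 mod 19^2.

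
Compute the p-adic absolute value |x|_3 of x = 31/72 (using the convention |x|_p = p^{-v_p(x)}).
|31/72|_3 = 9

Step 1 — compute v_3(x) by factoring powers of 3 out of the numerator and denominator: v_3(31/72) = -2. Step 2 — apply |x|_p = p^{-v_p(x)} = 3^{2} = 9.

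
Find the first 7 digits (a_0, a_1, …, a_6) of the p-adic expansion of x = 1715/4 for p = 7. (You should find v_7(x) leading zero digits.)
(a_0, …, a_6) = (0, 0, 0, 3, 5, 1, 5)

v_7(1715/4) = 3, so a_0 = ... = a_2 = 0. Factor out: x = 7^3 · u with u = 5/4 a unit in ℤ_7. Expand u iteratively via a_{v+i} = u_i mod 7, u_{i+1} = (u_i − a_{v+i})/7:
  u_0 = 5/4;  a_3 = 3;  u_1 = (u_0 − 3)/7 = -1/4
  u_1 = -1/4;  a_4 = 5;  u_2 = (u_1 − 5)/7 = -3/4
  u_2 = -3/4;  a_5 = 1;  u_3 = (u_2 − 1)/7 = -1/4
  u_3 = -1/4;  a_6 = 5;  u_4 = (u_3 − 5)/7 = -3/4
Digits: (0, 0, 0, 3, 5, 1, 5).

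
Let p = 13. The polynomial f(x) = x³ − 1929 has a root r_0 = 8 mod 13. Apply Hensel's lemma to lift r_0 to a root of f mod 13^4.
r_3 = 8718 (mod 28561)

Hensel: r_{i+1} = r_i − f(r_i)/f′(r_i) mod 13^{i+2}, where f′(x) = 3x². Iterate:
  r_0 = 8 (mod 13)
  r_1 = 99 (mod 169)
  r_2 = 2127 (mod 2197)
  r_3 = 8718 (mod 28561)
Final: r = 8718 with f(r) ≡ 0 mod 13^4.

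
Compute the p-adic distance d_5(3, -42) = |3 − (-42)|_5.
d_5(3, -42) = 1/5

Step 1 — x − y = 3 − (-42) = 45. Step 2 — v_5(45) = 1 (factor: 45 = (5^1 · 9); the sign does not affect v_p). Step 3 — |x − y|_5 = 5^{-1} = 1/5.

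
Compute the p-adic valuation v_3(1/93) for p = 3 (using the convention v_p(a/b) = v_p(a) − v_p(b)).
v_3(1/93) = -1

Factor powers of 3 from the numerator and denominator of the reduced fraction: 1 = 3^0 · 1 and 93 = 3^1 · 31. Apply v_p(a/b) = v_p(a) − v_p(b): v_3(1/93) = 0 − 1 = -1.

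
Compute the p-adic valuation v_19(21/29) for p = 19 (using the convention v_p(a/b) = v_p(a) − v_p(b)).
v_19(21/29) = 0

Factor powers of 19 from the numerator and denominator of the reduced fraction: 21 = 19^0 · 21 and 29 = 19^0 · 29. Apply v_p(a/b) = v_p(a) − v_p(b): v_19(21/29) = 0 − 0 = 0.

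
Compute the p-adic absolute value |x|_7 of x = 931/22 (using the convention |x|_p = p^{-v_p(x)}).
|931/22|_7 = 1/49

Step 1 — compute v_7(x) by factoring powers of 7 out of the numerator and denominator: v_7(931/22) = 2. Step 2 — apply |x|_p = p^{-v_p(x)} = 7^{-2} = 1/49.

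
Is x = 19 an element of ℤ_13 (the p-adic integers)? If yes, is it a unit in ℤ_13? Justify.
x ∈ ℤ_13^× (unit); v_13(x) = 0

ℤ_13 = {x ∈ ℚ_13 : v_13(x) ≥ 0} and ℤ_13^× = {x ∈ ℤ_13 : v_13(x) = 0}. Here v_13(19) = v_13(num) − v_13(den) = 0; compare against these criteria.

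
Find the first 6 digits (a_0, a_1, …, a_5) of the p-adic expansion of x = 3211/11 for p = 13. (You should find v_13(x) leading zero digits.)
(a_0, …, a_5) = (0, 0, 10, 10, 11, 5)

v_13(3211/11) = 2, so a_0 = ... = a_1 = 0. Factor out: x = 13^2 · u with u = 19/11 a unit in ℤ_13. Expand u iteratively via a_{v+i} = u_i mod 13, u_{i+1} = (u_i − a_{v+i})/13:
  u_0 = 19/11;  a_2 = 10;  u_1 = (u_0 − 10)/13 = -7/11
  u_1 = -7/11;  a_3 = 10;  u_2 = (u_1 − 10)/13 = -9/11
  u_2 = -9/11;  a_4 = 11;  u_3 = (u_2 − 11)/13 = -10/11
  u_3 = -10/11;  a_5 = 5;  u_4 = (u_3 − 5)/13 = -5/11
Digits: (0, 0, 10, 10, 11, 5).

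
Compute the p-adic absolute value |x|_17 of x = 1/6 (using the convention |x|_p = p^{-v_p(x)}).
|1/6|_17 = 1

Step 1 — compute v_17(x) by factoring powers of 17 out of the numerator and denominator: v_17(1/6) = 0. Step 2 — apply |x|_p = p^{-v_p(x)} = 17^{0} = 1.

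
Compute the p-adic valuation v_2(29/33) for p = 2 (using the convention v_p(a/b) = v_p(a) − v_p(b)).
v_2(29/33) = 0

Factor powers of 2 from the numerator and denominator of the reduced fraction: 29 = 2^0 · 29 and 33 = 2^0 · 33. Apply v_p(a/b) = v_p(a) − v_p(b): v_2(29/33) = 0 − 0 = 0.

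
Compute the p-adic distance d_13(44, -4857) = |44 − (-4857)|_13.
d_13(44, -4857) = 1/169

Step 1 — x − y = 44 − (-4857) = 4901. Step 2 — v_13(4901) = 2 (factor: 4901 = (13^2 · 29); the sign does not affect v_p). Step 3 — |x − y|_13 = 13^{-2} = 1/169.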